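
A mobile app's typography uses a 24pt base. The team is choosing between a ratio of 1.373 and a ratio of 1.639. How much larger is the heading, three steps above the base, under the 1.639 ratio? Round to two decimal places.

At 1.373: 24.0 × 1.373³ = 62.1188pt
At 1.639: 24.0 × 1.639³ = 105.6691pt
Difference: 105.6691 − 62.1188 = 43.5503pt

43.55pt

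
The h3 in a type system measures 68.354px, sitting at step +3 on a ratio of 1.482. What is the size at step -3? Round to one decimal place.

68.354 ÷ 1.482⁶ = 68.354 ÷ 10.59471 ≈ 6.452

6.5px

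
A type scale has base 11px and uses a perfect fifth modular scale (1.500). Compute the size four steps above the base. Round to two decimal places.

Each step on a modular scale multiplies by the ratio, so the size n steps from the base is base × ratioⁿ.
11.0 × 1.500⁴ = 11.0 × 5.06250 ≈ 55.69

55.69px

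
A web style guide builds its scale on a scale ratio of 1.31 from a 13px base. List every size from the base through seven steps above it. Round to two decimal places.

13.00px, 17.03px, 22.31px, 29.23px, 38.28px, 50.15px, 65.70px, 86.07px

Step 0: 13px
Step 1: 13.0 × 1.31 = 17.03
Step 2: 13.0 × 1.31² = 22.31
Step 3: 13.0 × 1.31³ = 29.23
Step 4: 13.0 × 1.31⁴ = 38.28
Step 5: 13.0 × 1.31⁵ = 50.15
Step 6: 13.0 × 1.31⁶ = 65.70
Step 7: 13.0 × 1.31⁷ = 86.07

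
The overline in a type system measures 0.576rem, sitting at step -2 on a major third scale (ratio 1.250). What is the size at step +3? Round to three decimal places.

1.758rem

Moving from step -2 to step +3 is 5 steps up, so multiply by r⁵.
0.576 × 1.250⁵ = 0.576 × 3.05176 ≈ 1.758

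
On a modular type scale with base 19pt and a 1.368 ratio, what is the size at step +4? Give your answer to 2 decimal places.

66.54pt

Every step multiplies by the scale ratio.
19.0 × 1.368⁴ = 19.0 × 3.50223 ≈ 66.54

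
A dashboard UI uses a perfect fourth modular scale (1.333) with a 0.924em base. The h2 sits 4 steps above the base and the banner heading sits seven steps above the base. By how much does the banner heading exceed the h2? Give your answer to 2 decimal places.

3.99em

Step 4: 0.924 × 1.333⁴ = 2.9174em
Step 7: 0.924 × 1.333⁷ = 6.9101em
Difference: 6.9101 − 2.9174 = 3.9927em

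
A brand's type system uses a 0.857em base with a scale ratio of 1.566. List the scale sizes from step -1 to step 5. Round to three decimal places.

Step -1: 0.857 ÷ 1.566 = 0.547
Step 0: 0.857em
Step 1: 0.857 × 1.566 = 1.342
Step 2: 0.857 × 1.566² = 2.102
Step 3: 0.857 × 1.566³ = 3.291
Step 4: 0.857 × 1.566⁴ = 5.154
Step 5: 0.857 × 1.566⁵ = 8.071

0.547em, 0.857em, 1.342em, 2.102em, 3.291em, 5.154em, 8.071em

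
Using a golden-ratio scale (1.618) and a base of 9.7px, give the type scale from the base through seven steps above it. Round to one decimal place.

9.7px, 15.7px, 25.4px, 41.1px, 66.5px, 107.6px, 174.0px, 281.6px

Step 0: 9.7px
Step 1: 9.7 × 1.618 = 15.7
Step 2: 9.7 × 1.618² = 25.4
Step 3: 9.7 × 1.618³ = 41.1
Step 4: 9.7 × 1.618⁴ = 66.5
Step 5: 9.7 × 1.618⁵ = 107.6
Step 6: 9.7 × 1.618⁶ = 174.0
Step 7: 9.7 × 1.618⁷ = 281.6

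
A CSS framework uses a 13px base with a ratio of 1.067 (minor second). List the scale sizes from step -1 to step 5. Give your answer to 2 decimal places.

Step -1: 13.0 ÷ 1.067 = 12.18
Step 0: 13px
Step 1: 13.0 × 1.067 = 13.87
Step 2: 13.0 × 1.067² = 14.80
Step 3: 13.0 × 1.067³ = 15.79
Step 4: 13.0 × 1.067⁴ = 16.85
Step 5: 13.0 × 1.067⁵ = 17.98

12.18px, 13.00px, 13.87px, 14.80px, 15.79px, 16.85px, 17.98px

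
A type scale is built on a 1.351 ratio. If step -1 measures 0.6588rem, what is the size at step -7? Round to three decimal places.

The gap is -7 − (-1) = -6 steps, so the factor is 1.351^-6.
0.6588 ÷ 1.351⁶ = 0.6588 ÷ 6.08040 ≈ 0.108

0.108rem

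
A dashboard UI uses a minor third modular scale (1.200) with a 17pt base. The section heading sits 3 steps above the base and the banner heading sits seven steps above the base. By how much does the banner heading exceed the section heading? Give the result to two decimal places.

31.54pt

Step 3: 17.0 × 1.200³ = 29.3760pt
Step 7: 17.0 × 1.200⁷ = 60.9141pt
Difference: 60.9141 − 29.3760 = 31.5381pt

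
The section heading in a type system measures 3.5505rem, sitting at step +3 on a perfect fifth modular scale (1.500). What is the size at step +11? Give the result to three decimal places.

3.5505 × 1.500⁸ = 3.5505 × 25.62891 ≈ 90.995

90.995rem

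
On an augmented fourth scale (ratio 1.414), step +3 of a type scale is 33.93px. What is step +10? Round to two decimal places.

383.47px

The gap is 10 − (3) = 7 steps, so the factor is 1.414^7.
33.93 × 1.414⁷ = 33.93 × 11.30175 ≈ 383.469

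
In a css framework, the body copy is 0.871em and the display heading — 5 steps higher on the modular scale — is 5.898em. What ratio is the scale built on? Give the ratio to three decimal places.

1.466

r⁵ = 5.898 / 0.871, so r = (5.898/0.871)^(1/5).
r = 6.7715^(1/5) ≈ 1.4660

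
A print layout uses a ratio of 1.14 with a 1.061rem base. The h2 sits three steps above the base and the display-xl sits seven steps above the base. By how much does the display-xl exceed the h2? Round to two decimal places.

1.08rem

Step 3: 1.061 × 1.14³ = 1.5719rem
Step 7: 1.061 × 1.14⁷ = 2.6549rem
Difference: 2.6549 − 1.5719 = 1.0830rem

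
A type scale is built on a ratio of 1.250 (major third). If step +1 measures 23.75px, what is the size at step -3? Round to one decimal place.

23.75 ÷ 1.250⁴ = 23.75 ÷ 2.44141 ≈ 9.728

9.7px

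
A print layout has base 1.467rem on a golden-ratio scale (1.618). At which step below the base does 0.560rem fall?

2

1.618ⁿ = 1.467 / 0.560 = 2.6196
n = ln(2.6196) / ln(1.618) = 0.9630 / 0.4812 ≈ 2.00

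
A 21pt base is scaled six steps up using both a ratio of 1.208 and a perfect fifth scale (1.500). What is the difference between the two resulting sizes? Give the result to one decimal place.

At 1.208: 21.0 × 1.208⁶ = 65.256pt
Perfect fifth: 21.0 × 1.500⁶ = 239.203pt
Difference: 239.203 − 65.256 = 173.947pt

173.9pt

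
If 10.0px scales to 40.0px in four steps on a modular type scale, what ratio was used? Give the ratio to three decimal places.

r⁴ = 40.0 / 10.0, so r = (40.0/10.0)^(1/4).
r = 4.0000^(1/4) ≈ 1.4142

1.414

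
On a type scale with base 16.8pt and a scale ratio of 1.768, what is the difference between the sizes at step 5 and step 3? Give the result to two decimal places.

197.37pt

Step 3: 16.8 × 1.768³ = 92.8445pt
Step 5: 16.8 × 1.768⁵ = 290.2155pt
Difference: 290.2155 − 92.8445 = 197.3710pt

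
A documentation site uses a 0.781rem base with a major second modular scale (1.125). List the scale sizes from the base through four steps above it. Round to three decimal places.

Step 0: 0.781rem
Step 1: 0.781 × 1.125 = 0.879
Step 2: 0.781 × 1.125² = 0.988
Step 3: 0.781 × 1.125³ = 1.112
Step 4: 0.781 × 1.125⁴ = 1.251

0.781rem, 0.879rem, 0.988rem, 1.112rem, 1.251rem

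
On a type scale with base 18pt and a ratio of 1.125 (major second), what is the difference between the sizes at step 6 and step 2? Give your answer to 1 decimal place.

13.7pt

Step 2: 18.0 × 1.125² = 22.781pt
Step 6: 18.0 × 1.125⁶ = 36.491pt
Difference: 36.491 − 22.781 = 13.710pt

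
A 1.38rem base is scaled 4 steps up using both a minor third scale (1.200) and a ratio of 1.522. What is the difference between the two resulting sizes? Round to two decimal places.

4.54rem

Minor third: 1.38 × 1.200⁴ = 2.8616rem
At 1.522: 1.38 × 1.522⁴ = 7.4052rem
Difference: 7.4052 − 2.8616 = 4.5436rem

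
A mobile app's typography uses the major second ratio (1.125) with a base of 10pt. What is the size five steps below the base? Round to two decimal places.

5.55pt

Each step on a modular scale multiplies by the ratio, so the size n steps from the base is base × ratioⁿ.
10.0 ÷ 1.125⁵ = 10.0 ÷ 1.80203 ≈ 5.55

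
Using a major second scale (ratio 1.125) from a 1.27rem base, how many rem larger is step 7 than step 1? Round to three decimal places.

1.468rem

Step 1: 1.27 × 1.125 = 1.42875rem
Step 7: 1.27 × 1.125⁷ = 2.89649rem
Difference: 2.89649 − 1.42875 = 1.46774rem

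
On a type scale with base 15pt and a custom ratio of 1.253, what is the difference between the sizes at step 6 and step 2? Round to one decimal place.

34.5pt

Step 2: 15.0 × 1.253² = 23.550pt
Step 6: 15.0 × 1.253⁶ = 58.049pt
Difference: 58.049 − 23.550 = 34.499pt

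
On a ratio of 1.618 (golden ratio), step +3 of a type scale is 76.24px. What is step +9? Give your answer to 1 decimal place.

1367.9px

76.24 × 1.618⁶ = 76.24 × 17.94201 ≈ 1367.899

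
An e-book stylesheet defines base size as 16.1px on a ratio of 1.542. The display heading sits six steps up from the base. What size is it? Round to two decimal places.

A modular type scale is a geometric sequence: sizeₙ = base × rⁿ.
16.1 × 1.542⁶ = 16.1 × 13.44331 ≈ 216.44

216.44px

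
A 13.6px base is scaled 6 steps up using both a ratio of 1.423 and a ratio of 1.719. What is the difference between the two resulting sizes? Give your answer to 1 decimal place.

At 1.423: 13.6 × 1.423⁶ = 112.919px
At 1.719: 13.6 × 1.719⁶ = 350.909px
Difference: 350.909 − 112.919 = 237.990px

238.0px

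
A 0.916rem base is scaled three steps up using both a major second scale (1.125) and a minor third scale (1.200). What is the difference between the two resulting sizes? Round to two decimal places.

Major second: 0.916 × 1.125³ = 1.3042rem
Minor third: 0.916 × 1.200³ = 1.5828rem
Difference: 1.5828 − 1.3042 = 0.2786rem

0.28rem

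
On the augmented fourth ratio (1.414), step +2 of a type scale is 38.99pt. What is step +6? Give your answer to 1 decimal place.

38.99 × 1.414⁴ = 38.99 × 3.99758 ≈ 155.866

155.9pt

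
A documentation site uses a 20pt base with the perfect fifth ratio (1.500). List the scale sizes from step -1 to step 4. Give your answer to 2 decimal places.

13.33pt, 20.00pt, 30.00pt, 45.00pt, 67.50pt, 101.25pt

Step -1: 20.0 ÷ 1.500 = 13.33
Step 0: 20pt
Step 1: 20.0 × 1.500 = 30.00
Step 2: 20.0 × 1.500² = 45.00
Step 3: 20.0 × 1.500³ = 67.50
Step 4: 20.0 × 1.500⁴ = 101.25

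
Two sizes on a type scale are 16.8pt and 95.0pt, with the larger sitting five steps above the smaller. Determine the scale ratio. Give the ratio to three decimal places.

r⁵ = 95.0 / 16.8, so r = (95.0/16.8)^(1/5).
r = 5.6548^(1/5) ≈ 1.4141

1.414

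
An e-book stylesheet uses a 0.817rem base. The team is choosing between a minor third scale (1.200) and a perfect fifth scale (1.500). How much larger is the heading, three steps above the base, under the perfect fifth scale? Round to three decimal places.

Minor third: 0.817 × 1.200³ = 1.41178rem
Perfect fifth: 0.817 × 1.500³ = 2.75737rem
Difference: 2.75737 − 1.41178 = 1.34559rem

1.346rem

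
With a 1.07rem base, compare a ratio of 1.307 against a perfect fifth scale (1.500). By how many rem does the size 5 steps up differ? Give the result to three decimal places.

4.044rem

At 1.307: 1.07 × 1.307⁵ = 4.08095rem
Perfect fifth: 1.07 × 1.500⁵ = 8.12531rem
Difference: 8.12531 − 4.08095 = 4.04436rem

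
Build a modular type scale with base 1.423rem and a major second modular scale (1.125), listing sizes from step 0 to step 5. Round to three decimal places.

1.423rem, 1.601rem, 1.801rem, 2.026rem, 2.279rem, 2.564rem

Step 0: 1.423rem
Step 1: 1.423 × 1.125 = 1.601
Step 2: 1.423 × 1.125² = 1.801
Step 3: 1.423 × 1.125³ = 2.026
Step 4: 1.423 × 1.125⁴ = 2.279
Step 5: 1.423 × 1.125⁵ = 2.564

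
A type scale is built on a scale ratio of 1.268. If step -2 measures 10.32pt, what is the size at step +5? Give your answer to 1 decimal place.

54.4pt

Moving from step -2 to step +5 is 7 steps up, so multiply by r⁷.
10.32 × 1.268⁷ = 10.32 × 5.27029 ≈ 54.389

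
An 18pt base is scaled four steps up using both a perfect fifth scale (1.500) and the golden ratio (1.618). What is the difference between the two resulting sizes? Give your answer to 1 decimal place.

Perfect fifth: 18.0 × 1.500⁴ = 91.125pt
Golden ratio: 18.0 × 1.618⁴ = 123.363pt
Difference: 123.363 − 91.125 = 32.238pt

32.2pt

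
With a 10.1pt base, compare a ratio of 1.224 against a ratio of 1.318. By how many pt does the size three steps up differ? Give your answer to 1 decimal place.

At 1.224: 10.1 × 1.224³ = 18.521pt
At 1.318: 10.1 × 1.318³ = 23.124pt
Difference: 23.124 − 18.521 = 4.603pt

4.6pt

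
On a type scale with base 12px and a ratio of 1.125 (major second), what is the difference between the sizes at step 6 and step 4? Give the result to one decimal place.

Step 4: 12.0 × 1.125⁴ = 19.222px
Step 6: 12.0 × 1.125⁶ = 24.327px
Difference: 24.327 − 19.222 = 5.105px

5.1px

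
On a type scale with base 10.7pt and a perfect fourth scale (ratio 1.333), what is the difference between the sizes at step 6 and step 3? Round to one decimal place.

Step 3: 10.7 × 1.333³ = 25.344pt
Step 6: 10.7 × 1.333⁶ = 60.029pt
Difference: 60.029 − 25.344 = 34.685pt

34.7pt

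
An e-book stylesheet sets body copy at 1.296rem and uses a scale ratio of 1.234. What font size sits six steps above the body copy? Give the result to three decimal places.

Each step on a modular scale multiplies by the ratio, so the size n steps from the base is base × ratioⁿ.
1.296 × 1.234⁶ = 1.296 × 3.53095 ≈ 4.576

4.576rem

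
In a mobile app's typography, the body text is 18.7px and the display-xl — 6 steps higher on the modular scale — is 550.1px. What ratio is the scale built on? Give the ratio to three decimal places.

1.757

The ratio satisfies 18.7 × r⁶ = 550.1, so r = (550.1 / 18.7)^(1/6).
r = 29.4171^(1/6) ≈ 1.7570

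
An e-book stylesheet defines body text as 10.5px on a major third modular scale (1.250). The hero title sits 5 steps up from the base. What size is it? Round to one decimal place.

Every step multiplies by the scale ratio.
10.5 × 1.250⁵ = 10.5 × 3.05176 ≈ 32.04

32.0px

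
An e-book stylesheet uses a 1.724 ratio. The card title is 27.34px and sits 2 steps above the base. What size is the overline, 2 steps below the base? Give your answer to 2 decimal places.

3.09px

27.34 ÷ 1.724⁴ = 27.34 ÷ 8.83383 ≈ 3.095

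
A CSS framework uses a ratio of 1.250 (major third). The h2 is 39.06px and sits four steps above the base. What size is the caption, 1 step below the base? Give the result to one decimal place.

12.8px

39.06 ÷ 1.250⁵ = 39.06 ÷ 3.05176 ≈ 12.799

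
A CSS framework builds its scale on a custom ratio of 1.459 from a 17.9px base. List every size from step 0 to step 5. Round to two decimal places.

17.90px, 26.12px, 38.10px, 55.59px, 81.11px, 118.34px

Step 0: 17.9px
Step 1: 17.9 × 1.459 = 26.12
Step 2: 17.9 × 1.459² = 38.10
Step 3: 17.9 × 1.459³ = 55.59
Step 4: 17.9 × 1.459⁴ = 81.11
Step 5: 17.9 × 1.459⁵ = 118.34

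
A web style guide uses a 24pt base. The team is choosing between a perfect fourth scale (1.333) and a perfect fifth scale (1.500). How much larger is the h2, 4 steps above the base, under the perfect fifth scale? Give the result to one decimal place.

Perfect fourth: 24.0 × 1.333⁴ = 75.776pt
Perfect fifth: 24.0 × 1.500⁴ = 121.500pt
Difference: 121.500 − 75.776 = 45.724pt

45.7pt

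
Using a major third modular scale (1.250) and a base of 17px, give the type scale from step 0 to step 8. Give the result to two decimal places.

Step 0: 17px
Step 1: 17.0 × 1.250 = 21.25
Step 2: 17.0 × 1.250² = 26.56
Step 3: 17.0 × 1.250³ = 33.20
Step 4: 17.0 × 1.250⁴ = 41.50
Step 5: 17.0 × 1.250⁵ = 51.88
Step 6: 17.0 × 1.250⁶ = 64.85
Step 7: 17.0 × 1.250⁷ = 81.06
Step 8: 17.0 × 1.250⁸ = 101.33

17.00px, 21.25px, 26.56px, 33.20px, 41.50px, 51.88px, 64.85px, 81.06px, 101.33px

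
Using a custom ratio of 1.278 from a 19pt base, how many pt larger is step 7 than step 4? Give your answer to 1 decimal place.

Step 4: 19.0 × 1.278⁴ = 50.685pt
Step 7: 19.0 × 1.278⁷ = 105.796pt
Difference: 105.796 − 50.685 = 55.111pt

55.1pt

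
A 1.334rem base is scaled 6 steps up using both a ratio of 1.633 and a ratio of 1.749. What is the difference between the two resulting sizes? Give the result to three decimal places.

12.888rem

At 1.633: 1.334 × 1.633⁶ = 25.29723rem
At 1.749: 1.334 × 1.749⁶ = 38.18517rem
Difference: 38.18517 − 25.29723 = 12.88794rem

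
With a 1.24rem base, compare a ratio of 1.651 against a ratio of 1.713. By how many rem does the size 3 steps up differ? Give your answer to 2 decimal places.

At 1.651: 1.24 × 1.651³ = 5.5804rem
At 1.713: 1.24 × 1.713³ = 6.2330rem
Difference: 6.2330 − 5.5804 = 0.6526rem

0.65rem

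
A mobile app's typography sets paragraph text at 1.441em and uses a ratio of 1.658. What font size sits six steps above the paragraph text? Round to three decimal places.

29.934em

A modular type scale is a geometric sequence: sizeₙ = base × rⁿ.
1.441 × 1.658⁶ = 1.441 × 20.77338 ≈ 29.934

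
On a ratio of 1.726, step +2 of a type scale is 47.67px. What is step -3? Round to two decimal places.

3.11px

Moving from step +2 to step -3 is 5 steps down, so divide by r⁵.
47.67 ÷ 1.726⁵ = 47.67 ÷ 15.31807 ≈ 3.112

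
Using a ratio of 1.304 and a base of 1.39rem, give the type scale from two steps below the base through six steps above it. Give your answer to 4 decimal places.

Step -2: 1.39 ÷ 1.304² = 0.8174
Step -1: 1.39 ÷ 1.304 = 1.0660
Step 0: 1.39rem
Step 1: 1.39 × 1.304 = 1.8126
Step 2: 1.39 × 1.304² = 2.3636
Step 3: 1.39 × 1.304³ = 3.0821
Step 4: 1.39 × 1.304⁴ = 4.0191
Step 5: 1.39 × 1.304⁵ = 5.2409
Step 6: 1.39 × 1.304⁶ = 6.8341

0.8174rem, 1.0660rem, 1.3900rem, 1.8126rem, 2.3636rem, 3.0821rem, 4.0191rem, 5.2409rem, 6.8341rem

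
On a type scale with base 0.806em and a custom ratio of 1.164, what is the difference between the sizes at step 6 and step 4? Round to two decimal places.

Step 4: 0.806 × 1.164⁴ = 1.4796em
Step 6: 0.806 × 1.164⁶ = 2.0047em
Difference: 2.0047 − 1.4796 = 0.5251em

0.53em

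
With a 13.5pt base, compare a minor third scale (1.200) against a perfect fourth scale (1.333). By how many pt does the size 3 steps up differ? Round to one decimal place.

Minor third: 13.5 × 1.200³ = 23.328pt
Perfect fourth: 13.5 × 1.333³ = 31.976pt
Difference: 31.976 − 23.328 = 8.648pt

8.6pt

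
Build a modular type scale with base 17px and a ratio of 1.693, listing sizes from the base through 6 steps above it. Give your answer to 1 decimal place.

Step 0: 17px
Step 1: 17.0 × 1.693 = 28.8
Step 2: 17.0 × 1.693² = 48.7
Step 3: 17.0 × 1.693³ = 82.5
Step 4: 17.0 × 1.693⁴ = 139.7
Step 5: 17.0 × 1.693⁵ = 236.4
Step 6: 17.0 × 1.693⁶ = 400.3

17.0px, 28.8px, 48.7px, 82.5px, 139.7px, 236.4px, 400.3px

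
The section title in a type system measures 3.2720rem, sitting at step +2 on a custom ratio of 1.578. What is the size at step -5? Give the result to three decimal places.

0.134rem

3.2720 ÷ 1.578⁷ = 3.2720 ÷ 24.36402 ≈ 0.134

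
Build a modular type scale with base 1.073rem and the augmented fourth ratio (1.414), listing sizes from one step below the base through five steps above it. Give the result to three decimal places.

Step -1: 1.073 ÷ 1.414 = 0.759
Step 0: 1.073rem
Step 1: 1.073 × 1.414 = 1.517
Step 2: 1.073 × 1.414² = 2.145
Step 3: 1.073 × 1.414³ = 3.034
Step 4: 1.073 × 1.414⁴ = 4.289
Step 5: 1.073 × 1.414⁵ = 6.065

0.759rem, 1.073rem, 1.517rem, 2.145rem, 3.034rem, 4.289rem, 6.065rem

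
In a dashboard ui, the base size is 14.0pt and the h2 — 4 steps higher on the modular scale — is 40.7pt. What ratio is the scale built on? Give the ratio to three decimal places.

The ratio satisfies 14.0 × r⁴ = 40.7, so r = (40.7 / 14.0)^(1/4).
r = 2.9071^(1/4) ≈ 1.3058

1.306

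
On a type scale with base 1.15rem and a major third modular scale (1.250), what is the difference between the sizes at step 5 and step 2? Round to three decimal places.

1.713rem

Step 2: 1.15 × 1.250² = 1.79687rem
Step 5: 1.15 × 1.250⁵ = 3.50952rem
Difference: 3.50952 − 1.79687 = 1.71265rem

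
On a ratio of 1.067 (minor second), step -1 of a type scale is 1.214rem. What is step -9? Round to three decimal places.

1.214 ÷ 1.067⁸ = 1.214 ÷ 1.68002 ≈ 0.723

0.723rem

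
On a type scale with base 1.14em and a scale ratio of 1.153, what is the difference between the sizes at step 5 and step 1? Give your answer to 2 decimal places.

1.01em

Step 1: 1.14 × 1.153 = 1.3144em
Step 5: 1.14 × 1.153⁵ = 2.3230em
Difference: 2.3230 − 1.3144 = 1.0086em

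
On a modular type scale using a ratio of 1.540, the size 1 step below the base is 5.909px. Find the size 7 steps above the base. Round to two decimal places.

186.93px

The gap is 7 − (-1) = 8 steps, so the factor is 1.540^8.
5.909 × 1.540⁸ = 5.909 × 31.63485 ≈ 186.930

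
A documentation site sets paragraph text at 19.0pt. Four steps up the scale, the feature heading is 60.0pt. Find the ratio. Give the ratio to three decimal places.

r⁴ = 60.0 / 19.0, so r = (60.0/19.0)^(1/4).
r = 3.1579^(1/4) ≈ 1.3331

1.333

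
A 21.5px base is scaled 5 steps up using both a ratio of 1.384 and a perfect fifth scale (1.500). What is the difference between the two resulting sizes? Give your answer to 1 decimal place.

54.1px

At 1.384: 21.5 × 1.384⁵ = 109.174px
Perfect fifth: 21.5 × 1.500⁵ = 163.266px
Difference: 163.266 − 109.174 = 54.092px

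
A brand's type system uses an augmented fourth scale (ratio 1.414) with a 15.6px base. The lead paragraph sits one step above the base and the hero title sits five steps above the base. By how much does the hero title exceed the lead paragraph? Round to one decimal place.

Step 1: 15.6 × 1.414 = 22.058px
Step 5: 15.6 × 1.414⁵ = 88.180px
Difference: 88.180 − 22.058 = 66.122px

66.1px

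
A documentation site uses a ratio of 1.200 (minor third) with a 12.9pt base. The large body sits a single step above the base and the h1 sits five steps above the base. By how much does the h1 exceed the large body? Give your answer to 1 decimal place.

Step 1: 12.9 × 1.200 = 15.480pt
Step 5: 12.9 × 1.200⁵ = 32.099pt
Difference: 32.099 − 15.480 = 16.619pt

16.6pt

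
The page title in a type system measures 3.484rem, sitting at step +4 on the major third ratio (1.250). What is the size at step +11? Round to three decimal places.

16.613rem

3.484 × 1.250⁷ = 3.484 × 4.76837 ≈ 16.613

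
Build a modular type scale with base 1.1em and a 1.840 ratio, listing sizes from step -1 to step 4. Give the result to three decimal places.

Step -1: 1.1 ÷ 1.840 = 0.598
Step 0: 1.1em
Step 1: 1.1 × 1.840 = 2.024
Step 2: 1.1 × 1.840² = 3.724
Step 3: 1.1 × 1.840³ = 6.852
Step 4: 1.1 × 1.840⁴ = 12.609

0.598em, 1.100em, 2.024em, 3.724em, 6.852em, 12.609em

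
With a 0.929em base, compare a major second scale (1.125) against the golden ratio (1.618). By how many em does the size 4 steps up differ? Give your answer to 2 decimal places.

4.88em

Major second: 0.929 × 1.125⁴ = 1.4881em
Golden ratio: 0.929 × 1.618⁴ = 6.3669em
Difference: 6.3669 − 1.4881 = 4.8788em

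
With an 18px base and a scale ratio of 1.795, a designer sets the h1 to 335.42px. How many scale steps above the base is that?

5

1.795ⁿ = 335.42 / 18 = 18.6344
n = ln(18.6344) / ln(1.795) = 2.9250 / 0.5850 ≈ 5.00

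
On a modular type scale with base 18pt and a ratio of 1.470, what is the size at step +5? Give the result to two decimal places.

123.55pt

Every step multiplies by the scale ratio.
18.0 × 1.470⁵ = 18.0 × 6.86415 ≈ 123.55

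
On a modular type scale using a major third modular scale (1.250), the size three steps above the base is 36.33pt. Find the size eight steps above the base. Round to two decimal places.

The gap is 8 − (3) = 5 steps, so the factor is 1.250^5.
36.33 × 1.250⁵ = 36.33 × 3.05176 ≈ 110.870

110.87pt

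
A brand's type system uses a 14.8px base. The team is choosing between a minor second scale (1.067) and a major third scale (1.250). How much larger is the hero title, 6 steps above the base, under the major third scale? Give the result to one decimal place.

34.6px

Minor second: 14.8 × 1.067⁶ = 21.840px
Major third: 14.8 × 1.250⁶ = 56.458px
Difference: 56.458 − 21.840 = 34.618px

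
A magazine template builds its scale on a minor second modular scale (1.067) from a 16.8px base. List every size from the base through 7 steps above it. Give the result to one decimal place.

16.8px, 17.9px, 19.1px, 20.4px, 21.8px, 23.2px, 24.8px, 26.5px

Step 0: 16.8px
Step 1: 16.8 × 1.067 = 17.9
Step 2: 16.8 × 1.067² = 19.1
Step 3: 16.8 × 1.067³ = 20.4
Step 4: 16.8 × 1.067⁴ = 21.8
Step 5: 16.8 × 1.067⁵ = 23.2
Step 6: 16.8 × 1.067⁶ = 24.8
Step 7: 16.8 × 1.067⁷ = 26.5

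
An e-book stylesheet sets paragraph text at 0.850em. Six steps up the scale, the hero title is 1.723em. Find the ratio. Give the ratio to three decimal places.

1.125

r⁶ = 1.723 / 0.850, so r = (1.723/0.850)^(1/6).
r = 2.0271^(1/6) ≈ 1.1250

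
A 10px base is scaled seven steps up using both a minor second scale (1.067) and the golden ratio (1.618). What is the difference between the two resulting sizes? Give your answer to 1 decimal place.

274.6px

Minor second: 10.0 × 1.067⁷ = 15.745px
Golden ratio: 10.0 × 1.618⁷ = 290.302px
Difference: 290.302 − 15.745 = 274.557px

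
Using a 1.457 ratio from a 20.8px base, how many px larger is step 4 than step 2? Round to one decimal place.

Step 2: 20.8 × 1.457² = 44.155px
Step 4: 20.8 × 1.457⁴ = 93.735px
Difference: 93.735 − 44.155 = 49.580px

49.6px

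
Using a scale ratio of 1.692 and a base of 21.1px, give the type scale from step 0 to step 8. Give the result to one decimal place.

Step 0: 21.1px
Step 1: 21.1 × 1.692 = 35.7
Step 2: 21.1 × 1.692² = 60.4
Step 3: 21.1 × 1.692³ = 102.2
Step 4: 21.1 × 1.692⁴ = 172.9
Step 5: 21.1 × 1.692⁵ = 292.6
Step 6: 21.1 × 1.692⁶ = 495.1
Step 7: 21.1 × 1.692⁷ = 837.7
Step 8: 21.1 × 1.692⁸ = 1417.4

21.1px, 35.7px, 60.4px, 102.2px, 172.9px, 292.6px, 495.1px, 837.7px, 1417.4px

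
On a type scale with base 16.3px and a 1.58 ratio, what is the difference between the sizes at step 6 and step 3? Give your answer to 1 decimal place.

189.3px

Step 3: 16.3 × 1.58³ = 64.292px
Step 6: 16.3 × 1.58⁶ = 253.589px
Difference: 253.589 − 64.292 = 189.297px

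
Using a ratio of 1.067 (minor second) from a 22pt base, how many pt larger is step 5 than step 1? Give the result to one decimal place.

Step 1: 22.0 × 1.067 = 23.474pt
Step 5: 22.0 × 1.067⁵ = 30.426pt
Difference: 30.426 − 23.474 = 6.952pt

7.0pt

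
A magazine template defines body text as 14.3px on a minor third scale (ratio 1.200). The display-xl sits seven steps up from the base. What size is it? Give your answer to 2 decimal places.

A modular type scale is a geometric sequence: sizeₙ = base × rⁿ.
14.3 × 1.200⁷ = 14.3 × 3.58318 ≈ 51.24

51.24px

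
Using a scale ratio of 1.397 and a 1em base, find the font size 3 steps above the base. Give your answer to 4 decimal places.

2.7264em

1.0 × 1.397³ = 1.0 × 2.72640 ≈ 2.7264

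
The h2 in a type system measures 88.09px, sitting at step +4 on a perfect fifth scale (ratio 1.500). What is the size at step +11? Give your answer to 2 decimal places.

1505.10px

The gap is 11 − (4) = 7 steps, so the factor is 1.500^7.
88.09 × 1.500⁷ = 88.09 × 17.08594 ≈ 1505.100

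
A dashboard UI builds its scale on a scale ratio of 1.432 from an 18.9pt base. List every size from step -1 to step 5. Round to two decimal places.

13.20pt, 18.90pt, 27.06pt, 38.76pt, 55.50pt, 79.48pt, 113.81pt

Step -1: 18.9 ÷ 1.432 = 13.20
Step 0: 18.9pt
Step 1: 18.9 × 1.432 = 27.06
Step 2: 18.9 × 1.432² = 38.76
Step 3: 18.9 × 1.432³ = 55.50
Step 4: 18.9 × 1.432⁴ = 79.48
Step 5: 18.9 × 1.432⁵ = 113.81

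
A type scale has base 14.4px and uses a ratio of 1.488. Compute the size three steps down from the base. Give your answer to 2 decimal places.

Each step on a modular scale multiplies by the ratio, so the size n steps from the base is base × ratioⁿ.
14.4 ÷ 1.488³ = 14.4 ÷ 3.29465 ≈ 4.37

4.37px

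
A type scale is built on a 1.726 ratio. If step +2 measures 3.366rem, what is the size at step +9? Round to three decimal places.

153.603rem

3.366 × 1.726⁷ = 3.366 × 45.63368 ≈ 153.603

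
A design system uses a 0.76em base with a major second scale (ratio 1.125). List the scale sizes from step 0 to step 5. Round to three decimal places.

Step 0: 0.76em
Step 1: 0.76 × 1.125 = 0.855
Step 2: 0.76 × 1.125² = 0.962
Step 3: 0.76 × 1.125³ = 1.082
Step 4: 0.76 × 1.125⁴ = 1.217
Step 5: 0.76 × 1.125⁵ = 1.370

0.760em, 0.855em, 0.962em, 1.082em, 1.217em, 1.370em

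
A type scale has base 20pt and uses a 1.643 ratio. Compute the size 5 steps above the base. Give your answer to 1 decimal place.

239.5pt

20.0 × 1.643⁵ = 20.0 × 11.97258 ≈ 239.45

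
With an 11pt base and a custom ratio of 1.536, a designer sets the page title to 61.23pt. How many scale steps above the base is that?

1.536ⁿ = 61.23 / 11 = 5.5664
n = ln(5.5664) / ln(1.536) = 1.7167 / 0.4292 ≈ 4.00

4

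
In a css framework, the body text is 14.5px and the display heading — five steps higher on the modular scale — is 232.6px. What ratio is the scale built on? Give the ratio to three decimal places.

1.742

The ratio satisfies 14.5 × r⁵ = 232.6, so r = (232.6 / 14.5)^(1/5).
r = 16.0414^(1/5) ≈ 1.7420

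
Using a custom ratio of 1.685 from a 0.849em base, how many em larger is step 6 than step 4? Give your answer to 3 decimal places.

Step 4: 0.849 × 1.685⁴ = 6.84396em
Step 6: 0.849 × 1.685⁶ = 19.43154em
Difference: 19.43154 − 6.84396 = 12.58758em

12.588em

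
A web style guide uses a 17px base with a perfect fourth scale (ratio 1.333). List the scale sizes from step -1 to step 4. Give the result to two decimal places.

Step -1: 17.0 ÷ 1.333 = 12.75
Step 0: 17px
Step 1: 17.0 × 1.333 = 22.66
Step 2: 17.0 × 1.333² = 30.21
Step 3: 17.0 × 1.333³ = 40.27
Step 4: 17.0 × 1.333⁴ = 53.67

12.75px, 17.00px, 22.66px, 30.21px, 40.27px, 53.67px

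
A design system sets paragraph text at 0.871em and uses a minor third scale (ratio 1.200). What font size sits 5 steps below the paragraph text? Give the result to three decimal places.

0.350em

A modular type scale is a geometric sequence: sizeₙ = base × rⁿ.
0.871 ÷ 1.200⁵ = 0.871 ÷ 2.48832 ≈ 0.350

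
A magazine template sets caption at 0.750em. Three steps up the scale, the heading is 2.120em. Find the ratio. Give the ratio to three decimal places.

r³ = 2.120 / 0.750, so r = (2.120/0.750)^(1/3).
r = 2.8267^(1/3) ≈ 1.4139

1.414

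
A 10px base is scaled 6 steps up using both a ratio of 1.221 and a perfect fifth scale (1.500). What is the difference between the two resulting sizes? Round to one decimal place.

At 1.221: 10.0 × 1.221⁶ = 33.136px
Perfect fifth: 10.0 × 1.500⁶ = 113.906px
Difference: 113.906 − 33.136 = 80.770px

80.8px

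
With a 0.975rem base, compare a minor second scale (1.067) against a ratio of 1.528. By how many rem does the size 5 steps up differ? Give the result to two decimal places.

6.77rem

Minor second: 0.975 × 1.067⁵ = 1.3484rem
At 1.528: 0.975 × 1.528⁵ = 8.1212rem
Difference: 8.1212 − 1.3484 = 6.7728rem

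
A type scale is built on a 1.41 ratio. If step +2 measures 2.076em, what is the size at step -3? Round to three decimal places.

2.076 ÷ 1.41⁵ = 2.076 ÷ 5.57308 ≈ 0.373

0.373em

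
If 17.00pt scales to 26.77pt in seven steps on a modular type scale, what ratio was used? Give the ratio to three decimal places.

r⁷ = 26.77 / 17.00, so r = (26.77/17.00)^(1/7).
r = 1.5747^(1/7) ≈ 1.0670

1.067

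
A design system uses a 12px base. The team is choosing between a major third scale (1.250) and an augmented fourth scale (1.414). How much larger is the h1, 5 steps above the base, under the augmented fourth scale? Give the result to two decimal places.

31.21px

Major third: 12.0 × 1.250⁵ = 36.6211px
Augmented fourth: 12.0 × 1.414⁵ = 67.8310px
Difference: 67.8310 − 36.6211 = 31.2099px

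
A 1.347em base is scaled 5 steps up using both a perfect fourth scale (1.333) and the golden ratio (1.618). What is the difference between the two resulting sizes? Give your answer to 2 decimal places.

9.27em

Perfect fourth: 1.347 × 1.333⁵ = 5.6692em
Golden ratio: 1.347 × 1.618⁵ = 14.9369em
Difference: 14.9369 − 5.6692 = 9.2677em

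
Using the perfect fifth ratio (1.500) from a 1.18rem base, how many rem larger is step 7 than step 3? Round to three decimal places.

16.179rem

Step 3: 1.18 × 1.500³ = 3.98250rem
Step 7: 1.18 × 1.500⁷ = 20.16141rem
Difference: 20.16141 − 3.98250 = 16.17891rem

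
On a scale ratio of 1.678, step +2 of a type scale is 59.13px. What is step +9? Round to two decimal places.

59.13 × 1.678⁷ = 59.13 × 37.45792 ≈ 2214.887

2214.89px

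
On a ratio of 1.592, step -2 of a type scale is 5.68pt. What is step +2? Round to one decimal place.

The gap is 2 − (-2) = 4 steps, so the factor is 1.592^4.
5.68 × 1.592⁴ = 5.68 × 6.42351 ≈ 36.486

36.5pt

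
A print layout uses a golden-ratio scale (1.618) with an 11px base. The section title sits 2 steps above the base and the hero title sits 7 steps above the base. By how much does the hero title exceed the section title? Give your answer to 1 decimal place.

Step 2: 11.0 × 1.618² = 28.797px
Step 7: 11.0 × 1.618⁷ = 319.332px
Difference: 319.332 − 28.797 = 290.535px

290.5px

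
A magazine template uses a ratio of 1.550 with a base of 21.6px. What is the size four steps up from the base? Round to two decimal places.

124.68px

21.6 × 1.550⁴ = 21.6 × 5.77201 ≈ 124.68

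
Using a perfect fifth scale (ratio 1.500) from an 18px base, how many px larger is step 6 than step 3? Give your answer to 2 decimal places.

144.28px

Step 3: 18.0 × 1.500³ = 60.7500px
Step 6: 18.0 × 1.500⁶ = 205.0312px
Difference: 205.0312 − 60.7500 = 144.2812px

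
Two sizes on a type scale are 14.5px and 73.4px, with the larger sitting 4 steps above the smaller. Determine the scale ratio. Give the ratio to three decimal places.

r⁴ = 73.4 / 14.5, so r = (73.4/14.5)^(1/4).
r = 5.0621^(1/4) ≈ 1.5000

1.500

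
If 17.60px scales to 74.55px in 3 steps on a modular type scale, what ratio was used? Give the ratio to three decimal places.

1.618

r³ = 74.55 / 17.60, so r = (74.55/17.60)^(1/3).
r = 4.2358^(1/3) ≈ 1.6180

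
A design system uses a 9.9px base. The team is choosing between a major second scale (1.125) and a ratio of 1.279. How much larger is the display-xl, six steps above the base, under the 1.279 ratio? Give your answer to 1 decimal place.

23.3px

Major second: 9.9 × 1.125⁶ = 20.070px
At 1.279: 9.9 × 1.279⁶ = 43.337px
Difference: 43.337 − 20.070 = 23.267px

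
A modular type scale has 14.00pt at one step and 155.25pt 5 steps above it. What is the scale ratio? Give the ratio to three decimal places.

1.618

r⁵ = 155.25 / 14.00, so r = (155.25/14.00)^(1/5).
r = 11.0893^(1/5) ≈ 1.6180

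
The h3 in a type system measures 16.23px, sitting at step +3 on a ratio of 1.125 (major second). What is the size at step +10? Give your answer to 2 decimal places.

37.02px

16.23 × 1.125⁷ = 16.23 × 2.28070 ≈ 37.016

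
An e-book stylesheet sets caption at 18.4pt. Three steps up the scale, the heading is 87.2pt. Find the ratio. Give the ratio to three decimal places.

1.680

The ratio satisfies 18.4 × r³ = 87.2, so r = (87.2 / 18.4)^(1/3).
r = 4.7391^(1/3) ≈ 1.6797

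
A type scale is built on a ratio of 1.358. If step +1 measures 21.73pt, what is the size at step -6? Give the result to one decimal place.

Moving from step +1 to step -6 is 7 steps down, so divide by r⁷.
21.73 ÷ 1.358⁷ = 21.73 ÷ 8.51723 ≈ 2.551

2.6pt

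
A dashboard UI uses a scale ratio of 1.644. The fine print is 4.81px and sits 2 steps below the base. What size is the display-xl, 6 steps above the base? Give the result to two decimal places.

4.81 × 1.644⁸ = 4.81 × 53.35984 ≈ 256.661

256.66px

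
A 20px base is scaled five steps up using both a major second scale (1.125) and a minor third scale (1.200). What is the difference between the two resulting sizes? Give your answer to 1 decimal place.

13.7px

Major second: 20.0 × 1.125⁵ = 36.041px
Minor third: 20.0 × 1.200⁵ = 49.766px
Difference: 49.766 − 36.041 = 13.725px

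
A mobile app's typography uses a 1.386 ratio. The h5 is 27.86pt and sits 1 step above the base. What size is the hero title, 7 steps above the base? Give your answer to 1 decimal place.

197.5pt

The gap is 7 − (1) = 6 steps, so the factor is 1.386^6.
27.86 × 1.386⁶ = 27.86 × 7.08891 ≈ 197.497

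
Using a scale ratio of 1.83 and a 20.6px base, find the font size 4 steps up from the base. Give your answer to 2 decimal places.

231.03px

A modular type scale is a geometric sequence: sizeₙ = base × rⁿ.
20.6 × 1.83⁴ = 20.6 × 11.21513 ≈ 231.03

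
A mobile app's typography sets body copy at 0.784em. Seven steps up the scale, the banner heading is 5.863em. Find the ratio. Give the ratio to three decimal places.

1.333

The ratio satisfies 0.784 × r⁷ = 5.863, so r = (5.863 / 0.784)^(1/7).
r = 7.4783^(1/7) ≈ 1.3330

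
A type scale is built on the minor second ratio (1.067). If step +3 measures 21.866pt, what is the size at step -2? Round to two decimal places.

The gap is -2 − (3) = -5 steps, so the factor is 1.067^-5.
21.866 ÷ 1.067⁵ = 21.866 ÷ 1.38300 ≈ 15.811

15.81pt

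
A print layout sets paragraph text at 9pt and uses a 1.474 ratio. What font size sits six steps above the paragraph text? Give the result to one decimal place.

92.3pt

9.0 × 1.474⁶ = 9.0 × 10.25616 ≈ 92.31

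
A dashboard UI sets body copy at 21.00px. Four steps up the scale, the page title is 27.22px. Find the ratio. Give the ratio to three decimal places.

The ratio satisfies 21.00 × r⁴ = 27.22, so r = (27.22 / 21.00)^(1/4).
r = 1.2962^(1/4) ≈ 1.0670

1.067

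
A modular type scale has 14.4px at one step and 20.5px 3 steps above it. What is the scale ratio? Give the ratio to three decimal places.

1.125

The ratio satisfies 14.4 × r³ = 20.5, so r = (20.5 / 14.4)^(1/3).
r = 1.4236^(1/3) ≈ 1.1249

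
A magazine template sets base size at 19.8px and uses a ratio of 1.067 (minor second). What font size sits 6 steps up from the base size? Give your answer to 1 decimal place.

19.8 × 1.067⁶ = 19.8 × 1.47566 ≈ 29.22

29.2px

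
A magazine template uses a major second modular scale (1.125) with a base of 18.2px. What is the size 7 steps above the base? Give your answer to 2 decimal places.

41.51px

Every step multiplies by the scale ratio.
18.2 × 1.125⁷ = 18.2 × 2.28070 ≈ 41.51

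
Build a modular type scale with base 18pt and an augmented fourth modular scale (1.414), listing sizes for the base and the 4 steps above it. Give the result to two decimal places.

Step 0: 18pt
Step 1: 18.0 × 1.414 = 25.45
Step 2: 18.0 × 1.414² = 35.99
Step 3: 18.0 × 1.414³ = 50.89
Step 4: 18.0 × 1.414⁴ = 71.96

18.00pt, 25.45pt, 35.99pt, 50.89pt, 71.96pt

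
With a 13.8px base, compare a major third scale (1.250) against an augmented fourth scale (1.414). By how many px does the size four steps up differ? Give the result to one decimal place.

Major third: 13.8 × 1.250⁴ = 33.691px
Augmented fourth: 13.8 × 1.414⁴ = 55.167px
Difference: 55.167 − 33.691 = 21.476px

21.5px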